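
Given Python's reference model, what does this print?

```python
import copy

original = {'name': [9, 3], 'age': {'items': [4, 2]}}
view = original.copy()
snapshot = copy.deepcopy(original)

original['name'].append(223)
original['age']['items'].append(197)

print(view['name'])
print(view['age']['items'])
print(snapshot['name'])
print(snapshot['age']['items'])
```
[9, 3, 223]
[4, 2, 197]
[9, 3]
[4, 2]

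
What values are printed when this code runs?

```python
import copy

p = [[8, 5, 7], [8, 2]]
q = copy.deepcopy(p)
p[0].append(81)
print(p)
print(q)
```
[[8, 5, 7, 81], [8, 2]]
[[8, 5, 7], [8, 2]]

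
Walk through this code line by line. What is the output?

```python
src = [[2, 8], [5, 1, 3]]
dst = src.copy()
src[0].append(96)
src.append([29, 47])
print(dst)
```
[[2, 8, 96], [5, 1, 3]]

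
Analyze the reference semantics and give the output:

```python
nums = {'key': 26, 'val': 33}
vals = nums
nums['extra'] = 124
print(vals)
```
{'key': 26, 'val': 33, 'extra': 124}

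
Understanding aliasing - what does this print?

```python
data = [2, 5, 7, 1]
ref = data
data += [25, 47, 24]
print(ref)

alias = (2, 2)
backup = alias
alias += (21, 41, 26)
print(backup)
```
[2, 5, 7, 1, 25, 47, 24]
(2, 2)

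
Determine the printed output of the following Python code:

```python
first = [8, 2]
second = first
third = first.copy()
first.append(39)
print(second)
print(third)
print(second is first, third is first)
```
[8, 2, 39]
[8, 2]
True False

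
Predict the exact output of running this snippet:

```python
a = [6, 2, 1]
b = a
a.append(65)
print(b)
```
[6, 2, 1, 65]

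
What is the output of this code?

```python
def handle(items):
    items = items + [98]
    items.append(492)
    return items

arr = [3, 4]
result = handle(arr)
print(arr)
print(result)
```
[3, 4]
[3, 4, 98, 492]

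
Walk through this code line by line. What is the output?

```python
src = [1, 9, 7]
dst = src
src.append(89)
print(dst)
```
[1, 9, 7, 89]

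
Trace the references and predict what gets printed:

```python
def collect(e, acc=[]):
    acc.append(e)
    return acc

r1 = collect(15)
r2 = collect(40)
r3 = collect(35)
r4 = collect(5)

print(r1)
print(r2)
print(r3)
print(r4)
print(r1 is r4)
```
[15, 40, 35, 5]
[15, 40, 35, 5]
[15, 40, 35, 5]
[15, 40, 35, 5]
True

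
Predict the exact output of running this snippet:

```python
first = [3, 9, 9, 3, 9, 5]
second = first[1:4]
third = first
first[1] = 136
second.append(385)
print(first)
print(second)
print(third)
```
[3, 136, 9, 3, 9, 5]
[9, 9, 3, 385]
[3, 136, 9, 3, 9, 5]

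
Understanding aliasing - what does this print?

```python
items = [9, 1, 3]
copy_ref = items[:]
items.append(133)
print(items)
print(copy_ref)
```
[9, 1, 3, 133]
[9, 1, 3]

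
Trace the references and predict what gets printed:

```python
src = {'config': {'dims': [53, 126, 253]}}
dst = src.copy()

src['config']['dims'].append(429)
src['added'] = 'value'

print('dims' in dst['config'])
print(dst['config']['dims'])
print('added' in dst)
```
True
[53, 126, 253, 429]
False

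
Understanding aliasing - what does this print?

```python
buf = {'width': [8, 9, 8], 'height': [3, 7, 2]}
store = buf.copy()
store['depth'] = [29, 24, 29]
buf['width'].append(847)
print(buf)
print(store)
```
{'width': [8, 9, 8, 847], 'height': [3, 7, 2]}
{'width': [8, 9, 8, 847], 'height': [3, 7, 2], 'depth': [29, 24, 29]}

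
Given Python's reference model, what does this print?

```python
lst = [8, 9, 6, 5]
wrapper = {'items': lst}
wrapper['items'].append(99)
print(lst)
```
[8, 9, 6, 5, 99]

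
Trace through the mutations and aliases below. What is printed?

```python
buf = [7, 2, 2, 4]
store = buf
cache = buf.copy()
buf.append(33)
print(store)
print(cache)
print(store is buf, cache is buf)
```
[7, 2, 2, 4, 33]
[7, 2, 2, 4]
True False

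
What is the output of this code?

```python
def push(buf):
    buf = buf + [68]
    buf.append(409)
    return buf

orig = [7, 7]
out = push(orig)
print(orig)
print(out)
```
[7, 7]
[7, 7, 68, 409]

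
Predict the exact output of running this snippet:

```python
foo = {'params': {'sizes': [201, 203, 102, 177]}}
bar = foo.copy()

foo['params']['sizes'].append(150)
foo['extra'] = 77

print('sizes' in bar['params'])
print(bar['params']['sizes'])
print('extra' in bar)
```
True
[201, 203, 102, 177, 150]
False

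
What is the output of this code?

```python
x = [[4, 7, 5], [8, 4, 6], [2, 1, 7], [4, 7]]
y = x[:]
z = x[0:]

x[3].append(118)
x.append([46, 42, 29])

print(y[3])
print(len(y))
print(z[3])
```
[4, 7, 118]
4
[4, 7, 118]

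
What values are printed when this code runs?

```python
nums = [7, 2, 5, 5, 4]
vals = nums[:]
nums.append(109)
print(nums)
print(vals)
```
[7, 2, 5, 5, 4, 109]
[7, 2, 5, 5, 4]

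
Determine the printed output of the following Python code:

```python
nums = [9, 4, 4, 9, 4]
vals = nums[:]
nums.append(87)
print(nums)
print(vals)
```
[9, 4, 4, 9, 4, 87]
[9, 4, 4, 9, 4]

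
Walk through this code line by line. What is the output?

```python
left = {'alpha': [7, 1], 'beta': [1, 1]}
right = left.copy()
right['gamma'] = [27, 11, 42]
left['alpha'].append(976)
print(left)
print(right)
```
{'alpha': [7, 1, 976], 'beta': [1, 1]}
{'alpha': [7, 1, 976], 'beta': [1, 1], 'gamma': [27, 11, 42]}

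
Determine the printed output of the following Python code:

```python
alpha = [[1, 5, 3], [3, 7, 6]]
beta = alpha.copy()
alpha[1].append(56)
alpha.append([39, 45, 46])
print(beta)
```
[[1, 5, 3], [3, 7, 6, 56]]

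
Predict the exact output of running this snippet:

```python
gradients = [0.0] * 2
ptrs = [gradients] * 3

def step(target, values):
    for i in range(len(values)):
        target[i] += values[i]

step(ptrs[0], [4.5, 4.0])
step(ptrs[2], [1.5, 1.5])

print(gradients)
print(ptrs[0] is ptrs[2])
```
[6.0, 5.5]
True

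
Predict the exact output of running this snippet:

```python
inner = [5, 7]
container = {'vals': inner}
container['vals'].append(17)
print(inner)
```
[5, 7, 17]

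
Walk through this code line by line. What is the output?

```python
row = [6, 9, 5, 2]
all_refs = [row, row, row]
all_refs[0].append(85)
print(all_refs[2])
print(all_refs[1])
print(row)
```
[6, 9, 5, 2, 85]
[6, 9, 5, 2, 85]
[6, 9, 5, 2, 85]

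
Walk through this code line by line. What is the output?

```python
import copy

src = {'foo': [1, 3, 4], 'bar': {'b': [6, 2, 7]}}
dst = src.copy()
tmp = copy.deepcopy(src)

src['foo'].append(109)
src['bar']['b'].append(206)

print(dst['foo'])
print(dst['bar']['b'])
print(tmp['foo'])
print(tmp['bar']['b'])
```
[1, 3, 4, 109]
[6, 2, 7, 206]
[1, 3, 4]
[6, 2, 7]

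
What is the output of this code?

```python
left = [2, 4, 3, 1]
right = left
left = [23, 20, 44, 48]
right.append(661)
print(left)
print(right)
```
[23, 20, 44, 48]
[2, 4, 3, 1, 661]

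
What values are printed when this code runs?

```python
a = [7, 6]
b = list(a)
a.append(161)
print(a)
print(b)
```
[7, 6, 161]
[7, 6]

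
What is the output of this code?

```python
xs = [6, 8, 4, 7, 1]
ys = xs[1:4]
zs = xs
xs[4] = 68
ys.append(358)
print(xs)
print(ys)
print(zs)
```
[6, 8, 4, 7, 68]
[8, 4, 7, 358]
[6, 8, 4, 7, 68]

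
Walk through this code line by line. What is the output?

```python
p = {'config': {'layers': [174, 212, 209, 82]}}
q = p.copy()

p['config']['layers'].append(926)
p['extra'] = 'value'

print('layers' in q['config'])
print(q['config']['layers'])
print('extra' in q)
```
True
[174, 212, 209, 82, 926]
False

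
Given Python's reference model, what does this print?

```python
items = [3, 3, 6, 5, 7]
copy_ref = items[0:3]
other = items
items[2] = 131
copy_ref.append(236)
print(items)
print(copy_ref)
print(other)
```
[3, 3, 131, 5, 7]
[3, 3, 6, 236]
[3, 3, 131, 5, 7]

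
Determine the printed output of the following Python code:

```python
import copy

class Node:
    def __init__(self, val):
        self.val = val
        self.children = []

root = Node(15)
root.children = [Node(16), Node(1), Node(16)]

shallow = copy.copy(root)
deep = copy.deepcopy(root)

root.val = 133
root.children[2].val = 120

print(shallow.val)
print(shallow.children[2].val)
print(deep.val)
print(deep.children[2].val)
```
15
120
15
16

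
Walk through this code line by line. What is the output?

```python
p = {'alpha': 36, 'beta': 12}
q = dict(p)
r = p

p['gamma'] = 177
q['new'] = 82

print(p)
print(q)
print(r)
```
{'alpha': 36, 'beta': 12, 'gamma': 177}
{'alpha': 36, 'beta': 12, 'new': 82}
{'alpha': 36, 'beta': 12, 'gamma': 177}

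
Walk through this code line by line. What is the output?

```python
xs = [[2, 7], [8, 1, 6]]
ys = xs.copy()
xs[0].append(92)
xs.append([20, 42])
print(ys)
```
[[2, 7, 92], [8, 1, 6]]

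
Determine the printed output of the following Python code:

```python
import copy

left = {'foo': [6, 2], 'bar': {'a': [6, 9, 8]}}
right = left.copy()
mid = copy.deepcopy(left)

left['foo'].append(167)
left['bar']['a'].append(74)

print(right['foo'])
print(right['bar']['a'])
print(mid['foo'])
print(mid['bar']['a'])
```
[6, 2, 167]
[6, 9, 8, 74]
[6, 2]
[6, 9, 8]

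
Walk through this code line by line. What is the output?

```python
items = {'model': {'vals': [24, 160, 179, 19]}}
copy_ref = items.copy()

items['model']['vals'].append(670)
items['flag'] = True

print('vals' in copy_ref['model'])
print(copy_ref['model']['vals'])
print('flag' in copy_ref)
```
True
[24, 160, 179, 19, 670]
False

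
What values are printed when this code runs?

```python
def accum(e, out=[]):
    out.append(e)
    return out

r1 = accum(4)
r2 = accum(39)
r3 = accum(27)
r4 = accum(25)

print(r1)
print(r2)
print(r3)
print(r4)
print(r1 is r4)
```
[4, 39, 27, 25]
[4, 39, 27, 25]
[4, 39, 27, 25]
[4, 39, 27, 25]
True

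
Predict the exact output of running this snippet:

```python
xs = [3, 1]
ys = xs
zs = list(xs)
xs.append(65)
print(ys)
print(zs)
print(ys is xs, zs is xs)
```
[3, 1, 65]
[3, 1]
True False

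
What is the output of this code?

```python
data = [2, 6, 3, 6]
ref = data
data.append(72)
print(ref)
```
[2, 6, 3, 6, 72]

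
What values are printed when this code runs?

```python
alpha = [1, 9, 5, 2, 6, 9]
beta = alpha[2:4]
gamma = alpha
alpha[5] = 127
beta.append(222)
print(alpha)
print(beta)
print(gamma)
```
[1, 9, 5, 2, 6, 127]
[5, 2, 222]
[1, 9, 5, 2, 6, 127]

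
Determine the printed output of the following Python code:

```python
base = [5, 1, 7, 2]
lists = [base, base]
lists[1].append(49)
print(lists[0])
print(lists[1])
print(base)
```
[5, 1, 7, 2, 49]
[5, 1, 7, 2, 49]
[5, 1, 7, 2, 49]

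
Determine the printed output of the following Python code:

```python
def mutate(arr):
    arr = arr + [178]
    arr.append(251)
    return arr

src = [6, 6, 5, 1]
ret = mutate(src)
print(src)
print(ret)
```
[6, 6, 5, 1]
[6, 6, 5, 1, 178, 251]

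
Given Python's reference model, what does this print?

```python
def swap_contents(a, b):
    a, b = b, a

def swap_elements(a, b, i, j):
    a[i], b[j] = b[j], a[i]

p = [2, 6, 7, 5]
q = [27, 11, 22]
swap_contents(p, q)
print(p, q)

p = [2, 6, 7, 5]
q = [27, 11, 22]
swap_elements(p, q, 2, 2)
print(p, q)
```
[2, 6, 7, 5] [27, 11, 22]
[2, 6, 22, 5] [27, 11, 7]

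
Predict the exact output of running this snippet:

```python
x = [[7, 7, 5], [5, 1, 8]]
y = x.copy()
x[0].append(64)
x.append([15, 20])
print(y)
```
[[7, 7, 5, 64], [5, 1, 8]]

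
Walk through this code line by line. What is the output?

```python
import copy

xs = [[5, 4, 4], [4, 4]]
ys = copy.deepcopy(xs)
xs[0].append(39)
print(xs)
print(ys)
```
[[5, 4, 4, 39], [4, 4]]
[[5, 4, 4], [4, 4]]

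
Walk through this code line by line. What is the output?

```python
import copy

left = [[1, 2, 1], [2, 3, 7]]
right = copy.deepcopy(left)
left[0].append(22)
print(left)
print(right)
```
[[1, 2, 1, 22], [2, 3, 7]]
[[1, 2, 1], [2, 3, 7]]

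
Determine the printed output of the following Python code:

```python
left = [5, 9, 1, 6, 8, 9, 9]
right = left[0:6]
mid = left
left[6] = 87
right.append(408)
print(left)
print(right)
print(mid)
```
[5, 9, 1, 6, 8, 9, 87]
[5, 9, 1, 6, 8, 9, 408]
[5, 9, 1, 6, 8, 9, 87]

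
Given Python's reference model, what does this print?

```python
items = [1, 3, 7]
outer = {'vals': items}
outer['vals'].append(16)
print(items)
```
[1, 3, 7, 16]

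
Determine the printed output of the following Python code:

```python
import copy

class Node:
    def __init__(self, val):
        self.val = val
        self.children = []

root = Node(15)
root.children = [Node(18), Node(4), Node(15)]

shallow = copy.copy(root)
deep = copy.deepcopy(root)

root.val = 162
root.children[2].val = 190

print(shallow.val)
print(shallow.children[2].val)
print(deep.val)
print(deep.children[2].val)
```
15
190
15
15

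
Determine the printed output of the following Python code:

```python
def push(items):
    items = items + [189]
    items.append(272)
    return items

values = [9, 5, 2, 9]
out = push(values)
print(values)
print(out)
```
[9, 5, 2, 9]
[9, 5, 2, 9, 189, 272]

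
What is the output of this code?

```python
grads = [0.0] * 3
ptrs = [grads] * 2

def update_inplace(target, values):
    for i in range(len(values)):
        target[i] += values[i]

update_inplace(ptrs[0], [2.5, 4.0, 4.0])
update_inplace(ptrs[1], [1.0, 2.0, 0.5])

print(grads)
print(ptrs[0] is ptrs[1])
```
[3.5, 6.0, 4.5]
True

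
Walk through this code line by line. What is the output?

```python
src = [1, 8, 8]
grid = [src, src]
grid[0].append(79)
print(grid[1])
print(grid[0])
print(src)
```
[1, 8, 8, 79]
[1, 8, 8, 79]
[1, 8, 8, 79]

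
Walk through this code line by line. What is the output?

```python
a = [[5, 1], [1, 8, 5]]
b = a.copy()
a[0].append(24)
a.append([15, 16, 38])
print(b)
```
[[5, 1, 24], [1, 8, 5]]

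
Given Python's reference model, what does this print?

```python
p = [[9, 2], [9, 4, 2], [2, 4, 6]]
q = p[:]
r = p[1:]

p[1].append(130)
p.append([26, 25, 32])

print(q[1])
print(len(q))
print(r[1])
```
[9, 4, 2, 130]
3
[2, 4, 6]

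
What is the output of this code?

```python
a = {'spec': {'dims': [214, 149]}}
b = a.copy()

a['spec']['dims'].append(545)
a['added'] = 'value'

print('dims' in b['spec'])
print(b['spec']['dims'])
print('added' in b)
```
True
[214, 149, 545]
False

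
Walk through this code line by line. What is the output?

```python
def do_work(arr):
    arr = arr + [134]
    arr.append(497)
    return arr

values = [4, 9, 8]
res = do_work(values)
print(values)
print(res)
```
[4, 9, 8]
[4, 9, 8, 134, 497]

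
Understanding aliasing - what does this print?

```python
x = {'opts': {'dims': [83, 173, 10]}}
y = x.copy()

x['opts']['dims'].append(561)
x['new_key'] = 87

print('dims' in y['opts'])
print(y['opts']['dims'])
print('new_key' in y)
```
True
[83, 173, 10, 561]
False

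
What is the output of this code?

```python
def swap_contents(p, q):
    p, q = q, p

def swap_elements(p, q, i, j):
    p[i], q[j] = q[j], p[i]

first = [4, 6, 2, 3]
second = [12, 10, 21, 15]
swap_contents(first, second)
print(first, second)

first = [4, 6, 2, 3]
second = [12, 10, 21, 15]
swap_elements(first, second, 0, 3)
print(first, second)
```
[4, 6, 2, 3] [12, 10, 21, 15]
[15, 6, 2, 3] [12, 10, 21, 4]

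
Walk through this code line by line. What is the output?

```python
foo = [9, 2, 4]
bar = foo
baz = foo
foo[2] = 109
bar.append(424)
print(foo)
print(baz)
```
[9, 2, 109, 424]
[9, 2, 109, 424]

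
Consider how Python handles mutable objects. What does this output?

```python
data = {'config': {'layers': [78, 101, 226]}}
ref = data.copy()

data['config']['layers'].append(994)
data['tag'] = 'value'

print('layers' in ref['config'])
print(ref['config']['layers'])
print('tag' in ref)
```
True
[78, 101, 226, 994]
False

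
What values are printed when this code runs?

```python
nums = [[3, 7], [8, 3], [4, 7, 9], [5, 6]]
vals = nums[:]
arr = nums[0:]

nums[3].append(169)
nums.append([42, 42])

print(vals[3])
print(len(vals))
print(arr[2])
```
[5, 6, 169]
4
[4, 7, 9]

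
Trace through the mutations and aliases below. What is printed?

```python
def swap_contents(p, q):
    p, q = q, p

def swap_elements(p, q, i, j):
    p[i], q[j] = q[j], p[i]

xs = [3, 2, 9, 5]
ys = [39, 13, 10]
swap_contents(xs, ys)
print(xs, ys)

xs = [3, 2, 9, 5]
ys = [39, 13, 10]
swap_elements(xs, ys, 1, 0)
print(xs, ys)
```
[3, 2, 9, 5] [39, 13, 10]
[3, 39, 9, 5] [2, 13, 10]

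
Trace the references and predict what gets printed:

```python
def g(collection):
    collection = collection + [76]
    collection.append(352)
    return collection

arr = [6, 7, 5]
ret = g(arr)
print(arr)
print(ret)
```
[6, 7, 5]
[6, 7, 5, 76, 352]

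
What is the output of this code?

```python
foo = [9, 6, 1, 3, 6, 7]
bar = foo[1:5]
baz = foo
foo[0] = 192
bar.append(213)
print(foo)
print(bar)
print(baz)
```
[192, 6, 1, 3, 6, 7]
[6, 1, 3, 6, 213]
[192, 6, 1, 3, 6, 7]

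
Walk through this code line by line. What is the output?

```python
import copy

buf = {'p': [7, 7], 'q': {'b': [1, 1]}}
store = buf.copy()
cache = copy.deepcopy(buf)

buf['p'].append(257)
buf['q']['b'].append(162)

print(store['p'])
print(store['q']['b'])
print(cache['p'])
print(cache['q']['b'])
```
[7, 7, 257]
[1, 1, 162]
[7, 7]
[1, 1]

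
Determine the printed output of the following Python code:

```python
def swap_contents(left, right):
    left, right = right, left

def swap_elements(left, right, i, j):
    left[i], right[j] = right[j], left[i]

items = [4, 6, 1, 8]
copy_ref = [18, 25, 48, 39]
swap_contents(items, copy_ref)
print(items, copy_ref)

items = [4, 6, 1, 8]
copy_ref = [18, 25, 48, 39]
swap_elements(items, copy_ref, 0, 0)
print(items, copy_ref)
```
[4, 6, 1, 8] [18, 25, 48, 39]
[18, 6, 1, 8] [4, 25, 48, 39]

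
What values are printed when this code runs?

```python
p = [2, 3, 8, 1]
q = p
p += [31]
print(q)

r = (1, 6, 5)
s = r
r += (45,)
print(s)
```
[2, 3, 8, 1, 31]
(1, 6, 5)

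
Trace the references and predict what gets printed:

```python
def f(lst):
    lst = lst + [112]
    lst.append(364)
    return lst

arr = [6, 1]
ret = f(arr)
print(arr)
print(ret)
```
[6, 1]
[6, 1, 112, 364]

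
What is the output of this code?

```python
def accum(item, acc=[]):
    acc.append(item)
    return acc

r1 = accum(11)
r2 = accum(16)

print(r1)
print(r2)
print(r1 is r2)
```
[11, 16]
[11, 16]
True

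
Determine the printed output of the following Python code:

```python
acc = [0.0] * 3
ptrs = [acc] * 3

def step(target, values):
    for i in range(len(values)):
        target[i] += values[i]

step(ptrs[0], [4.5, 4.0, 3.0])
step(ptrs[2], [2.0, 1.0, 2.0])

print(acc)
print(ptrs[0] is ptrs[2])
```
[6.5, 5.0, 5.0]
True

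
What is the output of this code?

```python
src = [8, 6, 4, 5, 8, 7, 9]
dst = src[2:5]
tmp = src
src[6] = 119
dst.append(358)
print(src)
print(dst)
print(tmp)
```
[8, 6, 4, 5, 8, 7, 119]
[4, 5, 8, 358]
[8, 6, 4, 5, 8, 7, 119]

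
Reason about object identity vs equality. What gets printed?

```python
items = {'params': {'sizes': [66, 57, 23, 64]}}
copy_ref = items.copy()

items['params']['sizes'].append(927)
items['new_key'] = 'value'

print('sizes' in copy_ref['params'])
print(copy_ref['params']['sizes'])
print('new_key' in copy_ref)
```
True
[66, 57, 23, 64, 927]
False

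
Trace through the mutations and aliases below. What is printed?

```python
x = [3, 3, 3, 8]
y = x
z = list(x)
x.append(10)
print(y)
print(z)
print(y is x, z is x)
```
[3, 3, 3, 8, 10]
[3, 3, 3, 8]
True False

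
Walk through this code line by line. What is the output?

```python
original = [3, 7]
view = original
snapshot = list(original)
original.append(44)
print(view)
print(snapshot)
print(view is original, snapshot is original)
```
[3, 7, 44]
[3, 7]
True False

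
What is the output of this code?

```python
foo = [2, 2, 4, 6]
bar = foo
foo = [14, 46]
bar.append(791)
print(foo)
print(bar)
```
[14, 46]
[2, 2, 4, 6, 791]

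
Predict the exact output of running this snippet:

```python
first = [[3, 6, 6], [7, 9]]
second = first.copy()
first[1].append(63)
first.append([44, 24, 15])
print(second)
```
[[3, 6, 6], [7, 9, 63]]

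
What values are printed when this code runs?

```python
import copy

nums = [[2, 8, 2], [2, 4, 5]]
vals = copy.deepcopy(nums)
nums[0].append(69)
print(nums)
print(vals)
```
[[2, 8, 2, 69], [2, 4, 5]]
[[2, 8, 2], [2, 4, 5]]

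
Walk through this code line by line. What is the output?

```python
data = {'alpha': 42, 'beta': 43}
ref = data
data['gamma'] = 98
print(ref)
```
{'alpha': 42, 'beta': 43, 'gamma': 98}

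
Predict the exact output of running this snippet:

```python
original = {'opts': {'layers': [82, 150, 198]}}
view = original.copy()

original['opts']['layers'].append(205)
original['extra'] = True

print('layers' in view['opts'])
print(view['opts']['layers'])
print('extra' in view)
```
True
[82, 150, 198, 205]
False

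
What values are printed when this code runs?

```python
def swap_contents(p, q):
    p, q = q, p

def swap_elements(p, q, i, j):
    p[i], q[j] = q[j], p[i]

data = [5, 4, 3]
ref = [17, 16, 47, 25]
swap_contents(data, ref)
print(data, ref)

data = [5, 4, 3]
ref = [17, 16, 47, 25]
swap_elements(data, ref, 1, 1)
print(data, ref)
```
[5, 4, 3] [17, 16, 47, 25]
[5, 16, 3] [17, 4, 47, 25]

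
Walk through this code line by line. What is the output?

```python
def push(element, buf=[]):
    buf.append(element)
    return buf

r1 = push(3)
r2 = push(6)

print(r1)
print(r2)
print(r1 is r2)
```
[3, 6]
[3, 6]
True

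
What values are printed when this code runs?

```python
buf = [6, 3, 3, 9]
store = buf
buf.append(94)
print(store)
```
[6, 3, 3, 9, 94]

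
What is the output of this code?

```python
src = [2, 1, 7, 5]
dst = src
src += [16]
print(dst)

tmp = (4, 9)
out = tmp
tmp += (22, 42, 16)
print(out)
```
[2, 1, 7, 5, 16]
(4, 9)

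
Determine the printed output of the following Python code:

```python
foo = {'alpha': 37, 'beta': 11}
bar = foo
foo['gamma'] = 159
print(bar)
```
{'alpha': 37, 'beta': 11, 'gamma': 159}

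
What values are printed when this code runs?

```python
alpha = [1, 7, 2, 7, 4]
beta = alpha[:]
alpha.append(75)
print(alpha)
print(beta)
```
[1, 7, 2, 7, 4, 75]
[1, 7, 2, 7, 4]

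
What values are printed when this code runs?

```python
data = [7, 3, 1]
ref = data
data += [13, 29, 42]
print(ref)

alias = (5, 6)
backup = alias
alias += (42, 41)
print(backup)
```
[7, 3, 1, 13, 29, 42]
(5, 6)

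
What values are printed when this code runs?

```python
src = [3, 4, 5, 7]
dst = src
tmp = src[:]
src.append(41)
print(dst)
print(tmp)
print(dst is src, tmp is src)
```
[3, 4, 5, 7, 41]
[3, 4, 5, 7]
True False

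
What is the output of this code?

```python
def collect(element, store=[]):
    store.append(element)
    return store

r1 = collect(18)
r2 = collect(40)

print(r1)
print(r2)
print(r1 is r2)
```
[18, 40]
[18, 40]
True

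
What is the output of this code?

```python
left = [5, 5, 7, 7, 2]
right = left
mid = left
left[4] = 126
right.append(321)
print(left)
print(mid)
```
[5, 5, 7, 7, 126, 321]
[5, 5, 7, 7, 126, 321]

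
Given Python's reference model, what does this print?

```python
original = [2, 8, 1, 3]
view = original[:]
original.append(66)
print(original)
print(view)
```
[2, 8, 1, 3, 66]
[2, 8, 1, 3]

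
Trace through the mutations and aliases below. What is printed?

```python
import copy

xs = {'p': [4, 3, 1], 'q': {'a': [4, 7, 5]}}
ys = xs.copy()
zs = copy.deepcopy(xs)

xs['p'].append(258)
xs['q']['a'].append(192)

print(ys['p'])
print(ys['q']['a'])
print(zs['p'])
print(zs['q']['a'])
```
[4, 3, 1, 258]
[4, 7, 5, 192]
[4, 3, 1]
[4, 7, 5]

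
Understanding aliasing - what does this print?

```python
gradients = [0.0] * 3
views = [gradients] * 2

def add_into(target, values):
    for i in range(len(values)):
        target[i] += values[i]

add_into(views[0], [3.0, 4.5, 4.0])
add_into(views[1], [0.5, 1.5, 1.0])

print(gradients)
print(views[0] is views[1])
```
[3.5, 6.0, 5.0]
True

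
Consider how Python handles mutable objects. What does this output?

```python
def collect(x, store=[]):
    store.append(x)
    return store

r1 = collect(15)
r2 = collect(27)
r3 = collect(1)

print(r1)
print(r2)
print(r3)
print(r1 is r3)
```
[15, 27, 1]
[15, 27, 1]
[15, 27, 1]
True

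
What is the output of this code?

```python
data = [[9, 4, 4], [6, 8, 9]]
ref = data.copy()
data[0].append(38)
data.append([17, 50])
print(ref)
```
[[9, 4, 4, 38], [6, 8, 9]]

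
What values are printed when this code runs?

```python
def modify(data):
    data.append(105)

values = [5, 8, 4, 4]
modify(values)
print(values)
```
[5, 8, 4, 4, 105]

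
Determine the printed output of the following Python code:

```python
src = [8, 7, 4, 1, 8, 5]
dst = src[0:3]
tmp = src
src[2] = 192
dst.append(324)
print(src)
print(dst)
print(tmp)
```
[8, 7, 192, 1, 8, 5]
[8, 7, 4, 324]
[8, 7, 192, 1, 8, 5]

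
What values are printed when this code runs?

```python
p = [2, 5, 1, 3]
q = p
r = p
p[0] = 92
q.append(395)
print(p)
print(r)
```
[92, 5, 1, 3, 395]
[92, 5, 1, 3, 395]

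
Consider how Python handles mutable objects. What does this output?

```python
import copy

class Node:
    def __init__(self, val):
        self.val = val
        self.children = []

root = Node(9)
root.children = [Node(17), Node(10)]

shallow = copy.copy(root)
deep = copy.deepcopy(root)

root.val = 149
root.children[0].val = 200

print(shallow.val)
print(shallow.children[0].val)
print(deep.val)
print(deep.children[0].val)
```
9
200
9
17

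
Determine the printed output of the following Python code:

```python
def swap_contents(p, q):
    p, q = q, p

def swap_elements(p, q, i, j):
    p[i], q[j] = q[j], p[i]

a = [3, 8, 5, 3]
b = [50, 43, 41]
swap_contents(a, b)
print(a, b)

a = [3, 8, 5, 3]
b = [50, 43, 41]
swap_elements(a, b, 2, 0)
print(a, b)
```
[3, 8, 5, 3] [50, 43, 41]
[3, 8, 50, 3] [5, 43, 41]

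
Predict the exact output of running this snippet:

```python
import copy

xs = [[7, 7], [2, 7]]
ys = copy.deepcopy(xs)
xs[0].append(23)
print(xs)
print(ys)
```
[[7, 7, 23], [2, 7]]
[[7, 7], [2, 7]]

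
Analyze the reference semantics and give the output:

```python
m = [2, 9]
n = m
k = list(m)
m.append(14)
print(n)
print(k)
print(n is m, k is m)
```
[2, 9, 14]
[2, 9]
True False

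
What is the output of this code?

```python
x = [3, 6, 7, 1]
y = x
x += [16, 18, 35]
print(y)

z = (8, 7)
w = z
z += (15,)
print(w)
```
[3, 6, 7, 1, 16, 18, 35]
(8, 7)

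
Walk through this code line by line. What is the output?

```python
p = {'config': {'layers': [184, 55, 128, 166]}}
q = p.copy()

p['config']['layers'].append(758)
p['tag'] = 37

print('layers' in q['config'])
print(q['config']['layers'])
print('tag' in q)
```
True
[184, 55, 128, 166, 758]
False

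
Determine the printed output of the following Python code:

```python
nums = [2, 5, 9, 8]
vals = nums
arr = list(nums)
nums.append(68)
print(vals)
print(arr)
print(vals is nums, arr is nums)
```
[2, 5, 9, 8, 68]
[2, 5, 9, 8]
True False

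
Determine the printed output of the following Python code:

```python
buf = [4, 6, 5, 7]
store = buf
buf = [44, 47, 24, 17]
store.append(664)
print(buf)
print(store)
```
[44, 47, 24, 17]
[4, 6, 5, 7, 664]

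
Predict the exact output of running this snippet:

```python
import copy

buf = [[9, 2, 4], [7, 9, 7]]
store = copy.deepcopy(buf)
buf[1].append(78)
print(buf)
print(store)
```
[[9, 2, 4], [7, 9, 7, 78]]
[[9, 2, 4], [7, 9, 7]]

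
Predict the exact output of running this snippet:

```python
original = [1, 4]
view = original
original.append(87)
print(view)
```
[1, 4, 87]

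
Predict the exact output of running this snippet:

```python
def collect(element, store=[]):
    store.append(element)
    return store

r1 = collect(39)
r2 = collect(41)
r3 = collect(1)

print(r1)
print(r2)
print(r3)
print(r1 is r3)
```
[39, 41, 1]
[39, 41, 1]
[39, 41, 1]
True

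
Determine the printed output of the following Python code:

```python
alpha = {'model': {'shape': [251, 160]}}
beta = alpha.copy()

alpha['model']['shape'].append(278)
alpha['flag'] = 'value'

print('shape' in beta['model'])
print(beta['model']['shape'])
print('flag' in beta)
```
True
[251, 160, 278]
False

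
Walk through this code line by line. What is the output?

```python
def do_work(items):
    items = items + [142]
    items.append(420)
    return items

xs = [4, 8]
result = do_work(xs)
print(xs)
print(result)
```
[4, 8]
[4, 8, 142, 420]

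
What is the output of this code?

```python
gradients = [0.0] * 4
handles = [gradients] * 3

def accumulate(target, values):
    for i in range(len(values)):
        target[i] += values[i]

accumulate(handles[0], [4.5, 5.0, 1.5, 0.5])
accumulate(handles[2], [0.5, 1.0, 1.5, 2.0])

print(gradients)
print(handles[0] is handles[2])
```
[5.0, 6.0, 3.0, 2.5]
True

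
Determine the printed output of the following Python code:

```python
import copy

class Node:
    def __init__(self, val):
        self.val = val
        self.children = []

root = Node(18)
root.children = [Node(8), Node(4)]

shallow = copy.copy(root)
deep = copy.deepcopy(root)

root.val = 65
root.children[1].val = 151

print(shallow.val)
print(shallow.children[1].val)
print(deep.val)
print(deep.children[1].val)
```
18
151
18
4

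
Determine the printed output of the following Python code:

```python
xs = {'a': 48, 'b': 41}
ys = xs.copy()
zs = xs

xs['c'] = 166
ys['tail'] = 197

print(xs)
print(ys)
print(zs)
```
{'a': 48, 'b': 41, 'c': 166}
{'a': 48, 'b': 41, 'tail': 197}
{'a': 48, 'b': 41, 'c': 166}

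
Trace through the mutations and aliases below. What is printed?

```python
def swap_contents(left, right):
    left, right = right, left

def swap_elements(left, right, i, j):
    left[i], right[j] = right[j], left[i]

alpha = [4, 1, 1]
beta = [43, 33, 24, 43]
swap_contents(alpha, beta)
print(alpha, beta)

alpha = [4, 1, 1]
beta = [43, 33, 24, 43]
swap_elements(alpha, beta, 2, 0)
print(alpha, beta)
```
[4, 1, 1] [43, 33, 24, 43]
[4, 1, 43] [1, 33, 24, 43]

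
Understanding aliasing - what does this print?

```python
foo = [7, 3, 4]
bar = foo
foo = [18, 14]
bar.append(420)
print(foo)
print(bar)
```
[18, 14]
[7, 3, 4, 420]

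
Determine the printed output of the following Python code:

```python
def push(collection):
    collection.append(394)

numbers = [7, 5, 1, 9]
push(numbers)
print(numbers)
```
[7, 5, 1, 9, 394]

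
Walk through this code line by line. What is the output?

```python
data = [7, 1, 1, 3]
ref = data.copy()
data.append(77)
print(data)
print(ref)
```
[7, 1, 1, 3, 77]
[7, 1, 1, 3]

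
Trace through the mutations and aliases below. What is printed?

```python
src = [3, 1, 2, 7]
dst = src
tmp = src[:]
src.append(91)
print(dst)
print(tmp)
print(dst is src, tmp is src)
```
[3, 1, 2, 7, 91]
[3, 1, 2, 7]
True False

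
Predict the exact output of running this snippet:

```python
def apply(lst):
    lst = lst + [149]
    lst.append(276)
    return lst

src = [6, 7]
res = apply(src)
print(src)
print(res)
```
[6, 7]
[6, 7, 149, 276]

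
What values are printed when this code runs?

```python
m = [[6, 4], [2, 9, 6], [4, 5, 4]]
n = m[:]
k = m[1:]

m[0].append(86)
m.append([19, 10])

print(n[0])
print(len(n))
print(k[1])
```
[6, 4, 86]
3
[4, 5, 4]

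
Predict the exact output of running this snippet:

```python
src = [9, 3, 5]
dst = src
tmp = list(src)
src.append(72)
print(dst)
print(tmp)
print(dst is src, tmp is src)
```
[9, 3, 5, 72]
[9, 3, 5]
True False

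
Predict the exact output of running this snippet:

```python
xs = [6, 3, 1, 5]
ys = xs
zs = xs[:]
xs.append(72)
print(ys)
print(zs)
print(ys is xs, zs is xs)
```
[6, 3, 1, 5, 72]
[6, 3, 1, 5]
True False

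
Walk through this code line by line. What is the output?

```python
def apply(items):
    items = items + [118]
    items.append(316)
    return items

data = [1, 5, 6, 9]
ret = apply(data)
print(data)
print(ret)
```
[1, 5, 6, 9]
[1, 5, 6, 9, 118, 316]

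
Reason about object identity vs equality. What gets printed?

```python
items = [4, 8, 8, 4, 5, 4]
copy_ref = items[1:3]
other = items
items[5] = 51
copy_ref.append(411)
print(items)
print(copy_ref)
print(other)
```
[4, 8, 8, 4, 5, 51]
[8, 8, 411]
[4, 8, 8, 4, 5, 51]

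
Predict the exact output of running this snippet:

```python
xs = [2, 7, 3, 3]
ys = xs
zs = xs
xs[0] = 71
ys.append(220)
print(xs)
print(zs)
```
[71, 7, 3, 3, 220]
[71, 7, 3, 3, 220]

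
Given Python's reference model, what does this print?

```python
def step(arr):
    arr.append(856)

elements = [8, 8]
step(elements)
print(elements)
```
[8, 8, 856]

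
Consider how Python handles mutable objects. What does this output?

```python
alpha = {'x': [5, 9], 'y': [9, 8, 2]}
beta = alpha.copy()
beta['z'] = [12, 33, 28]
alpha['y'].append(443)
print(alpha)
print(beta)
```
{'x': [5, 9], 'y': [9, 8, 2, 443]}
{'x': [5, 9], 'y': [9, 8, 2, 443], 'z': [12, 33, 28]}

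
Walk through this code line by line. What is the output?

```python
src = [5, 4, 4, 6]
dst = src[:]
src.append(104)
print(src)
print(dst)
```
[5, 4, 4, 6, 104]
[5, 4, 4, 6]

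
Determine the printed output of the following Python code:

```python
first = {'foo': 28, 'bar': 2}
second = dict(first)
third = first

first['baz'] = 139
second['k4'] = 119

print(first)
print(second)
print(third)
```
{'foo': 28, 'bar': 2, 'baz': 139}
{'foo': 28, 'bar': 2, 'k4': 119}
{'foo': 28, 'bar': 2, 'baz': 139}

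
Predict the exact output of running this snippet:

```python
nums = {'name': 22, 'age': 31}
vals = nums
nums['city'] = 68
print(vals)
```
{'name': 22, 'age': 31, 'city': 68}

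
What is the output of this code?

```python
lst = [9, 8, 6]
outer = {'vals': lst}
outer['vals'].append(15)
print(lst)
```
[9, 8, 6, 15]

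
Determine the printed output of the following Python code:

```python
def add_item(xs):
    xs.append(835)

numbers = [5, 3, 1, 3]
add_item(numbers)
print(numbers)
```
[5, 3, 1, 3, 835]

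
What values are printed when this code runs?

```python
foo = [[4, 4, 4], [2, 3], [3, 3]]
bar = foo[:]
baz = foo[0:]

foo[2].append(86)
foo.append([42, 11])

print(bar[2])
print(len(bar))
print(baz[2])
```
[3, 3, 86]
3
[3, 3, 86]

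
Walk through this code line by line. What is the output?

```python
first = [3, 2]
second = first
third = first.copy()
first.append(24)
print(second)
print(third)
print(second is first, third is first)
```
[3, 2, 24]
[3, 2]
True False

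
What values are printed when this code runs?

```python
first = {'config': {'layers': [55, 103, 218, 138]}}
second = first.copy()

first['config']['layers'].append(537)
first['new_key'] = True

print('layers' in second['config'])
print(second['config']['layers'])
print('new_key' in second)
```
True
[55, 103, 218, 138, 537]
False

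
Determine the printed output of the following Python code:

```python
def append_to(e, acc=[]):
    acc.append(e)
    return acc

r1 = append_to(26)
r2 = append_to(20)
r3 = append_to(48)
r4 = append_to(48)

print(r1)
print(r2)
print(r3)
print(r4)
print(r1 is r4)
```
[26, 20, 48, 48]
[26, 20, 48, 48]
[26, 20, 48, 48]
[26, 20, 48, 48]
True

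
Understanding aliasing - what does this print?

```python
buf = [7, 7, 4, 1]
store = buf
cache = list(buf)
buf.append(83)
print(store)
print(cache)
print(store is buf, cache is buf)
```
[7, 7, 4, 1, 83]
[7, 7, 4, 1]
True False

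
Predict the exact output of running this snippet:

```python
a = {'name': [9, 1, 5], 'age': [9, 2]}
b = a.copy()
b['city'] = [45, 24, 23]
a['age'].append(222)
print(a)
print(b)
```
{'name': [9, 1, 5], 'age': [9, 2, 222]}
{'name': [9, 1, 5], 'age': [9, 2, 222], 'city': [45, 24, 23]}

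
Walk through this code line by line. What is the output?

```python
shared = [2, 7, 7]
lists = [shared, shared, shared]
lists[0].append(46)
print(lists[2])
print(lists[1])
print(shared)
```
[2, 7, 7, 46]
[2, 7, 7, 46]
[2, 7, 7, 46]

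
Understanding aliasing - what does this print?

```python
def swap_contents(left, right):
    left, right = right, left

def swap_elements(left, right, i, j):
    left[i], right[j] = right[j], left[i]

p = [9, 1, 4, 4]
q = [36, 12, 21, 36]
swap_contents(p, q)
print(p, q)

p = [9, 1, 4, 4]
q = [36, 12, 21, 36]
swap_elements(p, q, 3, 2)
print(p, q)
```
[9, 1, 4, 4] [36, 12, 21, 36]
[9, 1, 4, 21] [36, 12, 4, 36]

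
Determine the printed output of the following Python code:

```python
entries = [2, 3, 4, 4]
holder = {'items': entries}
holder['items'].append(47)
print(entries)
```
[2, 3, 4, 4, 47]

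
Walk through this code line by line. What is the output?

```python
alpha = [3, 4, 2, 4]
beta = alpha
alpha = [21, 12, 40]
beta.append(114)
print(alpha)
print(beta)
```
[21, 12, 40]
[3, 4, 2, 4, 114]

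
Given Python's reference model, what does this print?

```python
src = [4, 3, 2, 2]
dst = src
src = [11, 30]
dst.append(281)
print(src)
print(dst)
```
[11, 30]
[4, 3, 2, 2, 281]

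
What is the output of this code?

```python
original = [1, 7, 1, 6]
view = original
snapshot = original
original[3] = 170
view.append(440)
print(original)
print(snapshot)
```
[1, 7, 1, 170, 440]
[1, 7, 1, 170, 440]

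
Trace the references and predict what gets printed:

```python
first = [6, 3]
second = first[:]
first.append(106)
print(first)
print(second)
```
[6, 3, 106]
[6, 3]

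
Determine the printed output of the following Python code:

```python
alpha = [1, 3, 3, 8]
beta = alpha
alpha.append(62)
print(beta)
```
[1, 3, 3, 8, 62]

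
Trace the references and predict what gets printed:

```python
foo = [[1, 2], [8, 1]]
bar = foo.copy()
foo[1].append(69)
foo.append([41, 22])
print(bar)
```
[[1, 2], [8, 1, 69]]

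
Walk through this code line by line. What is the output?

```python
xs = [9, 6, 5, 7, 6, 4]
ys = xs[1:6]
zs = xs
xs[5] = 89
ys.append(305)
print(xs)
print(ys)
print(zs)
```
[9, 6, 5, 7, 6, 89]
[6, 5, 7, 6, 4, 305]
[9, 6, 5, 7, 6, 89]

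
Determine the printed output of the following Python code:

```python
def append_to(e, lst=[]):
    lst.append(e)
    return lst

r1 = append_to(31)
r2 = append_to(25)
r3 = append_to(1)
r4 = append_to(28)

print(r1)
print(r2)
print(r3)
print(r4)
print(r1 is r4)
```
[31, 25, 1, 28]
[31, 25, 1, 28]
[31, 25, 1, 28]
[31, 25, 1, 28]
True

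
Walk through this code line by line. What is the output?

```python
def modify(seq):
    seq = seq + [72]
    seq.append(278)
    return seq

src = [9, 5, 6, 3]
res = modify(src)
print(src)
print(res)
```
[9, 5, 6, 3]
[9, 5, 6, 3, 72, 278]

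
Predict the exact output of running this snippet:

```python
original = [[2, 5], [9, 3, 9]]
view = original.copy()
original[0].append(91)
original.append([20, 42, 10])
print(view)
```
[[2, 5, 91], [9, 3, 9]]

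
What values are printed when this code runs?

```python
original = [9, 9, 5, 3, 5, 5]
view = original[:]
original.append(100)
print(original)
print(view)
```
[9, 9, 5, 3, 5, 5, 100]
[9, 9, 5, 3, 5, 5]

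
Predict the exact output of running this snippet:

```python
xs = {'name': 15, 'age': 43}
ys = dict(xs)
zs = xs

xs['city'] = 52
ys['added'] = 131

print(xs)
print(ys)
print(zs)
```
{'name': 15, 'age': 43, 'city': 52}
{'name': 15, 'age': 43, 'added': 131}
{'name': 15, 'age': 43, 'city': 52}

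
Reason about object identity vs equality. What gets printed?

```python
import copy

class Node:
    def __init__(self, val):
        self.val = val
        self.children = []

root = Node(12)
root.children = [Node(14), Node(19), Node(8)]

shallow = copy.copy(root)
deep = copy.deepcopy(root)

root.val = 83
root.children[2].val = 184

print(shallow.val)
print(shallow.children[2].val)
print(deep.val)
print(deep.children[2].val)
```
12
184
12
8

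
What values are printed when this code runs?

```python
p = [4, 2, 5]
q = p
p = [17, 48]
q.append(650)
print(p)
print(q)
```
[17, 48]
[4, 2, 5, 650]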